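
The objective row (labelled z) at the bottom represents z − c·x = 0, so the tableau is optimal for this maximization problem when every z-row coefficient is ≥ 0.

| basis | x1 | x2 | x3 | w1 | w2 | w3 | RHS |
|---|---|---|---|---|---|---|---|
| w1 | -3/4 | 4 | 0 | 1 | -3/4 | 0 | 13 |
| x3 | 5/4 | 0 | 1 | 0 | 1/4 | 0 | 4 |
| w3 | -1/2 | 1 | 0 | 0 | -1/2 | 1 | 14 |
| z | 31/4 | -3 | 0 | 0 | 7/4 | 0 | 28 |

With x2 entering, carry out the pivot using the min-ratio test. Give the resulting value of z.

Ratio test on column x2 — row 1: 13/4 = 13/4; row 2: entry 0 ≤ 0; row 3: 14/1 = 14. Minimum is 13/4 at row 1 (w1 leaves); pivot element 4.
Pivot on row 1; the z-row RHS becomes 28 − (-3)·(13/4) = 151/4.

151/4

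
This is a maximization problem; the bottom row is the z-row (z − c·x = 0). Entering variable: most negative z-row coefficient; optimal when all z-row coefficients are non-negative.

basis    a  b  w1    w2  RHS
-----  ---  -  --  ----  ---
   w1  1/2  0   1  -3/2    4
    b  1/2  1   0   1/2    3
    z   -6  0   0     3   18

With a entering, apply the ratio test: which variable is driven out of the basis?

b

Column a entries and ratios — w1: 4/(1/2) = 8; b: 3/(1/2) = 6.
Smallest ratio is 6 in the row of b, so b leaves.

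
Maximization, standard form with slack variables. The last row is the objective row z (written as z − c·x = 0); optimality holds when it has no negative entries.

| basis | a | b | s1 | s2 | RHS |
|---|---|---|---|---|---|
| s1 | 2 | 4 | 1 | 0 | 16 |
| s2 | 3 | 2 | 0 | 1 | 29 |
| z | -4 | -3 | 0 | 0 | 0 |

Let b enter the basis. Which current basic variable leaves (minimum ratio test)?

Column b entries and ratios — s1: 16/4 = 4; s2: 29/2 = 29/2.
Smallest ratio is 4 in the row of s1, so s1 leaves.

s1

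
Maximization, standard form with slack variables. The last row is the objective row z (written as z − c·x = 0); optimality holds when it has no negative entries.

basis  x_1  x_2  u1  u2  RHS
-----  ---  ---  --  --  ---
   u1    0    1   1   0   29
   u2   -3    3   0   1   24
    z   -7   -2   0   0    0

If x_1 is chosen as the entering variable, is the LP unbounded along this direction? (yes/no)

Every constraint-row entry in column x_1 is ≤ 0, so increasing x_1 is unbounded.

yes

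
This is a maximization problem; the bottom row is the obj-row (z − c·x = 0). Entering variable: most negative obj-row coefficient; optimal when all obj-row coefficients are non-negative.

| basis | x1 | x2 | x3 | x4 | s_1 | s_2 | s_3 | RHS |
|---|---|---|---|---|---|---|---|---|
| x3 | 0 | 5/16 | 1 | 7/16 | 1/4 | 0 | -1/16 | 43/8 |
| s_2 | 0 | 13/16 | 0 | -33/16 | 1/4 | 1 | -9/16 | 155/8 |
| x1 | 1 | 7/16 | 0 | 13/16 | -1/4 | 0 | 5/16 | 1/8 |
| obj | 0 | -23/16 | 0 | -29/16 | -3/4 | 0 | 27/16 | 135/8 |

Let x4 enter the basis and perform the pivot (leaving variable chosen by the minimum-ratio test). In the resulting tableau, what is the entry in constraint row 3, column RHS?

2/13

Ratio test on column x4 — row 1: (43/8)/(7/16) = 86/7; row 2: entry -33/16 ≤ 0; row 3: (1/8)/(13/16) = 2/13. Minimum is 2/13 at row 3 (x1 leaves); pivot element 13/16.
Divide row 3 by 13/16; eliminate column x4 from the other rows.
In the new row 3, the RHS entry is the old entry divided by the pivot: (1/8)/(13/16) = 2/13.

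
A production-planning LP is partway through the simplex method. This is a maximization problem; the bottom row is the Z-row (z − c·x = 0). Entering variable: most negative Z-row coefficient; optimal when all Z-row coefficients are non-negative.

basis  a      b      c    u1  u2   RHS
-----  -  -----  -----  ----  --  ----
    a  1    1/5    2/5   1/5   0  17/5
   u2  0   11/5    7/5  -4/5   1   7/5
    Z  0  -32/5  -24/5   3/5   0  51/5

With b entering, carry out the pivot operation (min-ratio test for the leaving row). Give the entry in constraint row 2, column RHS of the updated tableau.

Ratio test on column b — row 1: (17/5)/(1/5) = 17; row 2: (7/5)/(11/5) = 7/11. Minimum is 7/11 at row 2 (u2 leaves); pivot element 11/5.
Divide row 2 by 11/5; eliminate column b from the other rows.
In the new row 2, the RHS entry is the old entry divided by the pivot: (7/5)/(11/5) = 7/11.

7/11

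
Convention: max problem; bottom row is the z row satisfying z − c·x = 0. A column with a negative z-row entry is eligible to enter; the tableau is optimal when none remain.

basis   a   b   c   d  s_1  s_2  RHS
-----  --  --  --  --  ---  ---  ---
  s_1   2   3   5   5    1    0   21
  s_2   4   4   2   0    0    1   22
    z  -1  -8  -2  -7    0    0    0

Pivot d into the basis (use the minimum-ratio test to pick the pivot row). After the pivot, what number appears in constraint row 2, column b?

4

Ratio test on column d — row 1: 21/5 = 21/5; row 2: entry 0 ≤ 0. Minimum is 21/5 at row 1 (s_1 leaves); pivot element 5.
Divide row 1 by 5; eliminate column d from the other rows.
Row 2 update in column b: 4 − 0·(3/5) = 4.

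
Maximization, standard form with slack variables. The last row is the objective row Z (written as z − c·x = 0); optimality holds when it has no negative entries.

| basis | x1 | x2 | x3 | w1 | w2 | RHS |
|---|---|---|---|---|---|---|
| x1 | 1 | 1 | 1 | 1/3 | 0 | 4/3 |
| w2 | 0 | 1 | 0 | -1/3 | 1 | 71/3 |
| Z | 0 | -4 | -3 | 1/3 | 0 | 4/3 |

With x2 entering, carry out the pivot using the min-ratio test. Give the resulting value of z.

20/3

Ratio test on column x2 — row 1: (4/3)/1 = 4/3; row 2: (71/3)/1 = 71/3. Minimum is 4/3 at row 1 (x1 leaves); pivot element 1.
Pivot on row 1; the Z-row RHS becomes 4/3 − (-4)·(4/3) = 20/3.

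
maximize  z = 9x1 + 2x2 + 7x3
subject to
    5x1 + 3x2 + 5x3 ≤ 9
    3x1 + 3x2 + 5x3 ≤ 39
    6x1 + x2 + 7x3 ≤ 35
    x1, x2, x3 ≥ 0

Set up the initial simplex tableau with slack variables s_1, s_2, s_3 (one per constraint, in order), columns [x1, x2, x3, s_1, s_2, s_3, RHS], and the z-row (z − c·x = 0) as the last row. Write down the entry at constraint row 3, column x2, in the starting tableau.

1

Constraint 3 has coefficient 1 on x2.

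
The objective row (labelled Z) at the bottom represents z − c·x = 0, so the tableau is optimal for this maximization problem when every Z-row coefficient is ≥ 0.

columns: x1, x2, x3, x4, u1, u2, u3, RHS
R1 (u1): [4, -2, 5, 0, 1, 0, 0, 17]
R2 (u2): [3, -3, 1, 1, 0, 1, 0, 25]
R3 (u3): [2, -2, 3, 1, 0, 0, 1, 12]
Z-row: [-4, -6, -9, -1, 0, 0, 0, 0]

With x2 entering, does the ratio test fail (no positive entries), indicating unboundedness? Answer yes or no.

Every constraint-row entry in column x2 is ≤ 0, so increasing x2 is unbounded.

yes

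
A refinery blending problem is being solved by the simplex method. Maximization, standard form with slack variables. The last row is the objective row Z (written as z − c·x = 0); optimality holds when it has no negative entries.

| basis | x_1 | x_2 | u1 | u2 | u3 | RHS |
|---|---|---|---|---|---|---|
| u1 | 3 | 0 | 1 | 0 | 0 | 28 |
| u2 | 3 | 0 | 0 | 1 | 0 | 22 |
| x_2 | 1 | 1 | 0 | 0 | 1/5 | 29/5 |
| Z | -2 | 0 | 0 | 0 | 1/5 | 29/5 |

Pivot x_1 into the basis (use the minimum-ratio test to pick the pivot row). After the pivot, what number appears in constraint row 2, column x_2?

-3

Ratio test on column x_1 — row 1: 28/3 = 28/3; row 2: 22/3 = 22/3; row 3: (29/5)/1 = 29/5. Minimum is 29/5 at row 3 (x_2 leaves); pivot element 1.
Divide row 3 by 1; eliminate column x_1 from the other rows.
Row 2 update in column x_2: 0 − 3·1 = -3.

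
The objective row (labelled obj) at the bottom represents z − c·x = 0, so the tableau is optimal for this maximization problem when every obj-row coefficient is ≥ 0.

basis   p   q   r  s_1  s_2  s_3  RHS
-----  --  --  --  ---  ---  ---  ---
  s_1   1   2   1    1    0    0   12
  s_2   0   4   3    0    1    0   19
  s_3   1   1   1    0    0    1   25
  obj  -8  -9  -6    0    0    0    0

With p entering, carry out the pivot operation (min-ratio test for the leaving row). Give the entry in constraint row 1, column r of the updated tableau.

Ratio test on column p — row 1: 12/1 = 12; row 2: entry 0 ≤ 0; row 3: 25/1 = 25. Minimum is 12 at row 1 (s_1 leaves); pivot element 1.
Divide row 1 by 1; eliminate column p from the other rows.
In the new row 1, the r entry is the old entry divided by the pivot: 1/1 = 1.

1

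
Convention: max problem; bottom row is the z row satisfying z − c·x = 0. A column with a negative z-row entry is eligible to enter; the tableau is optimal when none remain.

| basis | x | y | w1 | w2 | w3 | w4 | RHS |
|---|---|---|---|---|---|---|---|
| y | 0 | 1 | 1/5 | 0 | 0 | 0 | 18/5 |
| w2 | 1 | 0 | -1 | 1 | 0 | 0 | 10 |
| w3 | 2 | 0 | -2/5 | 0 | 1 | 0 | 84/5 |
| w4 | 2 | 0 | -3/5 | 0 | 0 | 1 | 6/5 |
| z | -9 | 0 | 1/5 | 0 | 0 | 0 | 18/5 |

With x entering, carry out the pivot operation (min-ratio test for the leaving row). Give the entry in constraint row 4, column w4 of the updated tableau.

1/2

Ratio test on column x — row 1: entry 0 ≤ 0; row 2: 10/1 = 10; row 3: (84/5)/2 = 42/5; row 4: (6/5)/2 = 3/5. Minimum is 3/5 at row 4 (w4 leaves); pivot element 2.
Divide row 4 by 2; eliminate column x from the other rows.
In the new row 4, the w4 entry is the old entry divided by the pivot: 1/2 = 1/2.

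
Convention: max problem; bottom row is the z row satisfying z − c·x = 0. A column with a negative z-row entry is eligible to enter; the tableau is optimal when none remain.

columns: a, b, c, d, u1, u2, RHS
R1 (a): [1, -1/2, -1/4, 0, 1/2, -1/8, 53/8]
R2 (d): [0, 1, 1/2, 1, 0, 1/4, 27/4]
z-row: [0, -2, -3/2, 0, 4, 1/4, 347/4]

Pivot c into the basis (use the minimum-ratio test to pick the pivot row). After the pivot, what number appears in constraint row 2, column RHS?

27/2

Ratio test on column c — row 1: entry -1/4 ≤ 0; row 2: (27/4)/(1/2) = 27/2. Minimum is 27/2 at row 2 (d leaves); pivot element 1/2.
Divide row 2 by 1/2; eliminate column c from the other rows.
In the new row 2, the RHS entry is the old entry divided by the pivot: (27/4)/(1/2) = 27/2.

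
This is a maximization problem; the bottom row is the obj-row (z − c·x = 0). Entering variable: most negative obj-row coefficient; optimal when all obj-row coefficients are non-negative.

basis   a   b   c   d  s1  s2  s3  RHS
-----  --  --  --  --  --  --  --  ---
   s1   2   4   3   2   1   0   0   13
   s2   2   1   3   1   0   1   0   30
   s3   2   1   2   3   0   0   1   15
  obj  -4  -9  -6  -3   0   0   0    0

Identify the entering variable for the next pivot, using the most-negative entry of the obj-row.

b

Negative obj-row entries: a: -4, b: -9, c: -6, d: -3.
The most negative is -9 in column b, so b enters.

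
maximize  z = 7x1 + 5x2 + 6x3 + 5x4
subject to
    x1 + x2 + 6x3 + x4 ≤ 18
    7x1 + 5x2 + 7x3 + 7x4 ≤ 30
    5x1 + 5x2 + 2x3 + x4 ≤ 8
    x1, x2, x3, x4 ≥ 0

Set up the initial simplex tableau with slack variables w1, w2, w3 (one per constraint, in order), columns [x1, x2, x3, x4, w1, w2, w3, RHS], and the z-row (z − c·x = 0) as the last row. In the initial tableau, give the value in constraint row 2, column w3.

0

Slack w3 belongs to constraint 3; its column is the unit vector e_3, so the entry in row 2 is 0.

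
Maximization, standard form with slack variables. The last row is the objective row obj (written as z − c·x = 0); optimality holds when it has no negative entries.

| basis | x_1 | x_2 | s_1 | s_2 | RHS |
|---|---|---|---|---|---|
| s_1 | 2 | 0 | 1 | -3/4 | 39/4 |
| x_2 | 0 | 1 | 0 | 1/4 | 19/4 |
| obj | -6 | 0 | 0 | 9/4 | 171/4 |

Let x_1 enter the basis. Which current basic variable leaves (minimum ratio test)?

s_1

Column x_1 entries and ratios — s_1: (39/4)/2 = 39/8; x_2: 0 ≤ 0, skip.
Smallest ratio is 39/8 in the row of s_1, so s_1 leaves.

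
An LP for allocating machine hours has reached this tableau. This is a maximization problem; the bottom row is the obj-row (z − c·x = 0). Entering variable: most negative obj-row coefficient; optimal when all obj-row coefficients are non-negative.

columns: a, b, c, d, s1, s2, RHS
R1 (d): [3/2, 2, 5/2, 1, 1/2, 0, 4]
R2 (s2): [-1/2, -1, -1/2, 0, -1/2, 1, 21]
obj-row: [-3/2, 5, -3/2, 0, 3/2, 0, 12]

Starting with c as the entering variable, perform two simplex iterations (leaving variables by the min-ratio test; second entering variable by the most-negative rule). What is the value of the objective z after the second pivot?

16

Ratio test on column c — row 1: 4/(5/2) = 8/5; row 2: entry -1/2 ≤ 0. Minimum is 8/5 at row 1 (d leaves); pivot element 5/2.
Pivot on row 1; the obj-row RHS becomes 12 − (-3/2)·(8/5) = 72/5.
Next entering variable (most negative obj-row entry -3/5): a.
Ratio test on column a — row 1: (8/5)/(3/5) = 8/3; row 2: entry -1/5 ≤ 0. Minimum is 8/3 at row 1 (c leaves); pivot element 3/5.
After the second pivot the obj-row RHS is 72/5 − (-3/5)·(8/3) = 16.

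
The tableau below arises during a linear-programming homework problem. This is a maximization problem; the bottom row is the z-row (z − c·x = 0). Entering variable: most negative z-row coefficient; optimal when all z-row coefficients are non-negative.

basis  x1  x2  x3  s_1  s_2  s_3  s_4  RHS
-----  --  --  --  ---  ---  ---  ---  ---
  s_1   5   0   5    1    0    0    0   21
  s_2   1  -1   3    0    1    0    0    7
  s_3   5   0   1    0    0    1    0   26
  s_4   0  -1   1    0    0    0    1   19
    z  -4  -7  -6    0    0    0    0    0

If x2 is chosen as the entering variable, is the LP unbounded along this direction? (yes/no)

Every constraint-row entry in column x2 is ≤ 0, so increasing x2 is unbounded.

yes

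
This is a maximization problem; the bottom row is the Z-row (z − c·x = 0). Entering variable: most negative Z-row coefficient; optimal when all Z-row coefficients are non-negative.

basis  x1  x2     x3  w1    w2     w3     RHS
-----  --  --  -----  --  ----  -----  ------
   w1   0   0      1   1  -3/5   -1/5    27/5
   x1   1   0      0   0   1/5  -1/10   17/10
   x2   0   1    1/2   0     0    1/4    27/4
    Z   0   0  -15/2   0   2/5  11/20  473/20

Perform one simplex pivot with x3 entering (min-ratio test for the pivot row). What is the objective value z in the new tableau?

1283/20

Ratio test on column x3 — row 1: (27/5)/1 = 27/5; row 2: entry 0 ≤ 0; row 3: (27/4)/(1/2) = 27/2. Minimum is 27/5 at row 1 (w1 leaves); pivot element 1.
Pivot on row 1; the Z-row RHS becomes 473/20 − (-15/2)·(27/5) = 1283/20.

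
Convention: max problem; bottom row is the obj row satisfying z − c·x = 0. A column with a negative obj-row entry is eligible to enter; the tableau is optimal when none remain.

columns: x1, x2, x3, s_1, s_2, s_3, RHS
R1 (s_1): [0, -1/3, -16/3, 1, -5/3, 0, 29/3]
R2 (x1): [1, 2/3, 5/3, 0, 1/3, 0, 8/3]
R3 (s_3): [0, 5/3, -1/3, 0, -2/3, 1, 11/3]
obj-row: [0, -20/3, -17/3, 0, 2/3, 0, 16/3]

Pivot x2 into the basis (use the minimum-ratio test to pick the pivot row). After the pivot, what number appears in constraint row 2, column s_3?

Ratio test on column x2 — row 1: entry -1/3 ≤ 0; row 2: (8/3)/(2/3) = 4; row 3: (11/3)/(5/3) = 11/5. Minimum is 11/5 at row 3 (s_3 leaves); pivot element 5/3.
Divide row 3 by 5/3; eliminate column x2 from the other rows.
Row 2 update in column s_3: 0 − (2/3)·(3/5) = -2/5.

-2/5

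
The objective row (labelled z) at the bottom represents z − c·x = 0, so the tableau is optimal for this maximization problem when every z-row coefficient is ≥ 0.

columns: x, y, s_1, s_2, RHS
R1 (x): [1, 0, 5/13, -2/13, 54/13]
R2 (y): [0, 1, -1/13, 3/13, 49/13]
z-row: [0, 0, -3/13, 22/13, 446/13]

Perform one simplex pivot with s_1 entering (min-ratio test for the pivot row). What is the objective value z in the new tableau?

Ratio test on column s_1 — row 1: (54/13)/(5/13) = 54/5; row 2: entry -1/13 ≤ 0. Minimum is 54/5 at row 1 (x leaves); pivot element 5/13.
Pivot on row 1; the z-row RHS becomes 446/13 − (-3/13)·(54/5) = 184/5.

184/5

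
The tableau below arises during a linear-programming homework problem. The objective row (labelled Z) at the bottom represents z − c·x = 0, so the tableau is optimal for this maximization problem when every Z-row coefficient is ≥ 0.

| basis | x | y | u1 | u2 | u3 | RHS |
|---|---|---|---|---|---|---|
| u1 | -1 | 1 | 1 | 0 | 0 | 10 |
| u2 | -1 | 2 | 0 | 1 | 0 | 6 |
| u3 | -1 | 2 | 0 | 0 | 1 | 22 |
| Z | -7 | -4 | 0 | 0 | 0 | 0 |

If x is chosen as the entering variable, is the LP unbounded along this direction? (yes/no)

yes

Every constraint-row entry in column x is ≤ 0, so increasing x is unbounded.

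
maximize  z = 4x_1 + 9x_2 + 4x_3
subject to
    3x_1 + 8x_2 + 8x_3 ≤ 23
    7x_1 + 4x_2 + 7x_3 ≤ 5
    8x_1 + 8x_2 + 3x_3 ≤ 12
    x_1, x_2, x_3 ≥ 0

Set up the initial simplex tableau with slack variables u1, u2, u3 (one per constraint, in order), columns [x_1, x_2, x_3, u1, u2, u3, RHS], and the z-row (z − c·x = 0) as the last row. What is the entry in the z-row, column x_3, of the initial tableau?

-4

The z-row carries the negated objective coefficients: the x_3 entry is -4.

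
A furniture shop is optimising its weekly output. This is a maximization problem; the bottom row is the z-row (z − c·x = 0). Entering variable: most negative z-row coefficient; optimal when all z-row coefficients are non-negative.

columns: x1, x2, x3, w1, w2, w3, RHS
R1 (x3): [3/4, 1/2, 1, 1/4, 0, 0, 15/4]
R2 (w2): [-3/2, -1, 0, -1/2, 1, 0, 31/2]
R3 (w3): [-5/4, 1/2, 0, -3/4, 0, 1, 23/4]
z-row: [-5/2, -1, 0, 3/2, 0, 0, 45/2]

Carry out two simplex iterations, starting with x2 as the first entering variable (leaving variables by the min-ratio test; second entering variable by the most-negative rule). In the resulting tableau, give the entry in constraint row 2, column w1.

0

Ratio test on column x2 — row 1: (15/4)/(1/2) = 15/2; row 2: entry -1 ≤ 0; row 3: (23/4)/(1/2) = 23/2. Minimum is 15/2 at row 1 (x3 leaves); pivot element 1/2.
Divide row 1 by 1/2; eliminate column x2 from the other rows.
Second iteration: most negative z-row entry is -1 in column x1, so x1 enters.
Ratio test on column x1 — row 1: (15/2)/(3/2) = 5; row 2: entry 0 ≤ 0; row 3: entry -2 ≤ 0. Minimum is 5 at row 1 (x2 leaves); pivot element 3/2.
Divide row 1 by 3/2; eliminate column x1 from the other rows.
After both pivots, the entry at constraint row 2, column w1 is 0.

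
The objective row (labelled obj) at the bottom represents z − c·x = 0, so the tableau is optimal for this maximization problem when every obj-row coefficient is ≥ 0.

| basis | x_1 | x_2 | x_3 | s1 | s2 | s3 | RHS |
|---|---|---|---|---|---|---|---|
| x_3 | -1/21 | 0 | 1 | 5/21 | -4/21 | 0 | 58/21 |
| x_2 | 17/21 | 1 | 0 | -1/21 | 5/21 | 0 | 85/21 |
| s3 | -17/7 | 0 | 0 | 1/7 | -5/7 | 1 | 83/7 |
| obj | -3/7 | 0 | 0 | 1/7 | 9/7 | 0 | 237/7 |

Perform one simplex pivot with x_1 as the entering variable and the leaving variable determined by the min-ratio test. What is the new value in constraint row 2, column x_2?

Ratio test on column x_1 — row 1: entry -1/21 ≤ 0; row 2: (85/21)/(17/21) = 5; row 3: entry -17/7 ≤ 0. Minimum is 5 at row 2 (x_2 leaves); pivot element 17/21.
Divide row 2 by 17/21; eliminate column x_1 from the other rows.
In the new row 2, the x_2 entry is the old entry divided by the pivot: 1/(17/21) = 21/17.

21/17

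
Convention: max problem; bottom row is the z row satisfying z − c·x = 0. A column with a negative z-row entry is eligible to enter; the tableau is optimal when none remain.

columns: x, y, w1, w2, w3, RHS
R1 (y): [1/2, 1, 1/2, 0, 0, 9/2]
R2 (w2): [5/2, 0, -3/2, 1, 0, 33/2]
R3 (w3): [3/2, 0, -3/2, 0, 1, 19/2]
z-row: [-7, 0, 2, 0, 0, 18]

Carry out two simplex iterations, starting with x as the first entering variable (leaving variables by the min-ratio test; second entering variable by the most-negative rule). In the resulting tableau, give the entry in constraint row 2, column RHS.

Ratio test on column x — row 1: (9/2)/(1/2) = 9; row 2: (33/2)/(5/2) = 33/5; row 3: (19/2)/(3/2) = 19/3. Minimum is 19/3 at row 3 (w3 leaves); pivot element 3/2.
Divide row 3 by 3/2; eliminate column x from the other rows.
Second iteration: most negative z-row entry is -5 in column w1, so w1 enters.
Ratio test on column w1 — row 1: (4/3)/1 = 4/3; row 2: (2/3)/1 = 2/3; row 3: entry -1 ≤ 0. Minimum is 2/3 at row 2 (w2 leaves); pivot element 1.
Divide row 2 by 1; eliminate column w1 from the other rows.
After both pivots, the entry at constraint row 2, column RHS is 2/3.

2/3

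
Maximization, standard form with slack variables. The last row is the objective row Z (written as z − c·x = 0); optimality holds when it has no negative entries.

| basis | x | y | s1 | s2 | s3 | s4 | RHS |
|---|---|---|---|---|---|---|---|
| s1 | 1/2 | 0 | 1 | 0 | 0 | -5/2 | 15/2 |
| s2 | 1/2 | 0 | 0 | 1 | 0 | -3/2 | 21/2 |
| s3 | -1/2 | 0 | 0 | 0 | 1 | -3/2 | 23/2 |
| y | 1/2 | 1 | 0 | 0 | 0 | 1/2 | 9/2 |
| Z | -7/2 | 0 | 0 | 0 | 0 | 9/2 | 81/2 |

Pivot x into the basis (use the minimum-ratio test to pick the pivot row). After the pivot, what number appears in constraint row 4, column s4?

Ratio test on column x — row 1: (15/2)/(1/2) = 15; row 2: (21/2)/(1/2) = 21; row 3: entry -1/2 ≤ 0; row 4: (9/2)/(1/2) = 9. Minimum is 9 at row 4 (y leaves); pivot element 1/2.
Divide row 4 by 1/2; eliminate column x from the other rows.
In the new row 4, the s4 entry is the old entry divided by the pivot: (1/2)/(1/2) = 1.

1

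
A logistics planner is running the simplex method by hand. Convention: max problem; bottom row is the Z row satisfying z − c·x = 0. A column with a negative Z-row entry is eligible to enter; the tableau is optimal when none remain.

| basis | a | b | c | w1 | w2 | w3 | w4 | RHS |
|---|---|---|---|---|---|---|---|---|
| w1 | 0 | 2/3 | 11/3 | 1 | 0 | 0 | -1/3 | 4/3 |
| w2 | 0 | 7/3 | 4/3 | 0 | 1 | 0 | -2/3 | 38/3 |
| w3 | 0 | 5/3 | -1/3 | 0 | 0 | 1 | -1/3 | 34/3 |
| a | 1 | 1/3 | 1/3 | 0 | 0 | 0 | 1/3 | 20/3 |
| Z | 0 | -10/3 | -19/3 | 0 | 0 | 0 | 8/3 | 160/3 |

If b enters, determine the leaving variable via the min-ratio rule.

Column b entries and ratios — w1: (4/3)/(2/3) = 2; w2: (38/3)/(7/3) = 38/7; w3: (34/3)/(5/3) = 34/5; a: (20/3)/(1/3) = 20.
Smallest ratio is 2 in the row of w1, so w1 leaves.

w1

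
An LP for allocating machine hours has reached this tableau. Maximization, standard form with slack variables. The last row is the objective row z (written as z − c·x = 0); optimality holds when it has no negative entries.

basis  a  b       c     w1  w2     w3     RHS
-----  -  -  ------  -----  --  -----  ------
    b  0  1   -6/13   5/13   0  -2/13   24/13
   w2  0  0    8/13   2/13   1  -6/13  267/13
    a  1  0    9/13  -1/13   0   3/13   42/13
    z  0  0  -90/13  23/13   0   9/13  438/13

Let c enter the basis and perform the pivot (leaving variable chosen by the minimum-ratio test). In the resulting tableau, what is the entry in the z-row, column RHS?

Ratio test on column c — row 1: entry -6/13 ≤ 0; row 2: (267/13)/(8/13) = 267/8; row 3: (42/13)/(9/13) = 14/3. Minimum is 14/3 at row 3 (a leaves); pivot element 9/13.
Divide row 3 by 9/13; eliminate column c from the other rows.
z-row update in column RHS: 438/13 − (-90/13)·(14/3) = 66.

66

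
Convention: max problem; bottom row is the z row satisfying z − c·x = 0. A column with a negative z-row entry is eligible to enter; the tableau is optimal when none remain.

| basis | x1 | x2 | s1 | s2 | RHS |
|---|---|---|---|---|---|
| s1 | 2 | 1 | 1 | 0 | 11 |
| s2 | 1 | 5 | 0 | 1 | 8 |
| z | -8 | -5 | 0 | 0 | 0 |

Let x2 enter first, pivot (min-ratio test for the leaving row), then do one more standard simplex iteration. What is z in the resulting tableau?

401/9

Ratio test on column x2 — row 1: 11/1 = 11; row 2: 8/5 = 8/5. Minimum is 8/5 at row 2 (s2 leaves); pivot element 5.
Pivot on row 2; the z-row RHS becomes 0 − (-5)·(8/5) = 8.
Next entering variable (most negative z-row entry -7): x1.
Ratio test on column x1 — row 1: (47/5)/(9/5) = 47/9; row 2: (8/5)/(1/5) = 8. Minimum is 47/9 at row 1 (s1 leaves); pivot element 9/5.
After the second pivot the z-row RHS is 8 − (-7)·(47/9) = 401/9.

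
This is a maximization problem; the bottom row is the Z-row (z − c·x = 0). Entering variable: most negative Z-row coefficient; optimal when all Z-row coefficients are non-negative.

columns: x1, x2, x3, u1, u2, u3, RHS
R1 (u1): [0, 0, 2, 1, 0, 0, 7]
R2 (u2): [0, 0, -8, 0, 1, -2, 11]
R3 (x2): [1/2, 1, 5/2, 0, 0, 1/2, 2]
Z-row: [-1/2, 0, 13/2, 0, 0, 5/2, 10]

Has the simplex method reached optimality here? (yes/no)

no

The Z-row has a negative entry -1/2 in column x1, so it is not optimal.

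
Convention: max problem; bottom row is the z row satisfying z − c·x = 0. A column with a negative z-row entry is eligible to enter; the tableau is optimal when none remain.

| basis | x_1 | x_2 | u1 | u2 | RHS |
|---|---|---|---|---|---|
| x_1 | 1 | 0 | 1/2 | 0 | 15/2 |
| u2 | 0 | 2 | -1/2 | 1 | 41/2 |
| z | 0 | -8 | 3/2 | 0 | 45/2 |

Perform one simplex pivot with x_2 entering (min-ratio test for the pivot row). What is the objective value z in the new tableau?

Ratio test on column x_2 — row 1: entry 0 ≤ 0; row 2: (41/2)/2 = 41/4. Minimum is 41/4 at row 2 (u2 leaves); pivot element 2.
Pivot on row 2; the z-row RHS becomes 45/2 − (-8)·(41/4) = 209/2.

209/2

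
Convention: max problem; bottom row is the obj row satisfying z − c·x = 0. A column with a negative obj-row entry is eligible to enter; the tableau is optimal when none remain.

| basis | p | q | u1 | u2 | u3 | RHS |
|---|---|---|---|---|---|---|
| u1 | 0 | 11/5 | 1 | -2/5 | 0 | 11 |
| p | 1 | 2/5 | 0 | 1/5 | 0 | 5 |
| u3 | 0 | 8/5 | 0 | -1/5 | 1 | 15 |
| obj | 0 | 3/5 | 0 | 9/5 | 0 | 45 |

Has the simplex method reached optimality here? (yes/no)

yes

Every obj-row coefficient is ≥ 0, so the tableau is optimal.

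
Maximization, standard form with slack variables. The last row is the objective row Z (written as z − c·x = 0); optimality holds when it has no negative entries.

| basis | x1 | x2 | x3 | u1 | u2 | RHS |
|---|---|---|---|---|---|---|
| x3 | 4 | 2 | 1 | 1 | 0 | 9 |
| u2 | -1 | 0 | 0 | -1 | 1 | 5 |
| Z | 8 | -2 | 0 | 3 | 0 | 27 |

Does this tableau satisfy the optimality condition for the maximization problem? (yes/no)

no

The Z-row has a negative entry -2 in column x2, so it is not optimal.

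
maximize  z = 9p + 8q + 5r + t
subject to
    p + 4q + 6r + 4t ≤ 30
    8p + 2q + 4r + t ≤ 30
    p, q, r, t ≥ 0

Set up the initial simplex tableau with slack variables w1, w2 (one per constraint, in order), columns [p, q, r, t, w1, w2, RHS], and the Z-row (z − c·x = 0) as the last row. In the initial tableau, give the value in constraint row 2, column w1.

0

Slack w1 belongs to constraint 1; its column is the unit vector e_1, so the entry in row 2 is 0.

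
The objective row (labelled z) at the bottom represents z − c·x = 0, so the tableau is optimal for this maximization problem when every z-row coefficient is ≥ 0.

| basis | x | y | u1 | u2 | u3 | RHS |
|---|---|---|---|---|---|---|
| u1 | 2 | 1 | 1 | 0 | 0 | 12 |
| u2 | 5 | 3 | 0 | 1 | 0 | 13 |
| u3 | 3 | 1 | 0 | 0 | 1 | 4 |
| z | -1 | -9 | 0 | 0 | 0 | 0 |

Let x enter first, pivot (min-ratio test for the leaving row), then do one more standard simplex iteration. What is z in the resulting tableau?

Ratio test on column x — row 1: 12/2 = 6; row 2: 13/5 = 13/5; row 3: 4/3 = 4/3. Minimum is 4/3 at row 3 (u3 leaves); pivot element 3.
Pivot on row 3; the z-row RHS becomes 0 − (-1)·(4/3) = 4/3.
Next entering variable (most negative z-row entry -26/3): y.
Ratio test on column y — row 1: (28/3)/(1/3) = 28; row 2: (19/3)/(4/3) = 19/4; row 3: (4/3)/(1/3) = 4. Minimum is 4 at row 3 (x leaves); pivot element 1/3.
After the second pivot the z-row RHS is 4/3 − (-26/3)·4 = 36.

36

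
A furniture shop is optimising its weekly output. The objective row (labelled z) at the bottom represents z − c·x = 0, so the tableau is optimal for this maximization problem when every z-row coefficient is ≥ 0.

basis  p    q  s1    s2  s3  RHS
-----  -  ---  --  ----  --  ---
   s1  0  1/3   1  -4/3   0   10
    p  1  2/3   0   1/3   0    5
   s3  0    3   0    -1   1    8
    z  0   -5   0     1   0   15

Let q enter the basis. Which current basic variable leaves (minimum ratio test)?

Column q entries and ratios — s1: 10/(1/3) = 30; p: 5/(2/3) = 15/2; s3: 8/3 = 8/3.
Smallest ratio is 8/3 in the row of s3, so s3 leaves.

s3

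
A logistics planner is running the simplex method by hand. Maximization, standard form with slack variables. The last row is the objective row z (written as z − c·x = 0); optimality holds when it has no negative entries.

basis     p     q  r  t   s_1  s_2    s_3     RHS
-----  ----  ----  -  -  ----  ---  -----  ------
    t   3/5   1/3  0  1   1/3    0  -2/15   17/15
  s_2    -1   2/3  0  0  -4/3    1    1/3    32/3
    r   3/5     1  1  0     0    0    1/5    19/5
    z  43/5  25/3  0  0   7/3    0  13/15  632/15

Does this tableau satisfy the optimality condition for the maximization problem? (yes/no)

Every z-row coefficient is ≥ 0, so the tableau is optimal.

yes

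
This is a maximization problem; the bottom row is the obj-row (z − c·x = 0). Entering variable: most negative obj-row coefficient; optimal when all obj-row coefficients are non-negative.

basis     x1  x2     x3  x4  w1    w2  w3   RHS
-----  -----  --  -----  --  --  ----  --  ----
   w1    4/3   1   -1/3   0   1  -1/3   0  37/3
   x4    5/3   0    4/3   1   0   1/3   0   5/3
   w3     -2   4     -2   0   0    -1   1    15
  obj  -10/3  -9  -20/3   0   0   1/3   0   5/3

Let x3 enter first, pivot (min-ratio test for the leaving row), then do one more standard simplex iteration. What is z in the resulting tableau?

Ratio test on column x3 — row 1: entry -1/3 ≤ 0; row 2: (5/3)/(4/3) = 5/4; row 3: entry -2 ≤ 0. Minimum is 5/4 at row 2 (x4 leaves); pivot element 4/3.
Pivot on row 2; the obj-row RHS becomes 5/3 − (-20/3)·(5/4) = 10.
Next entering variable (most negative obj-row entry -9): x2.
Ratio test on column x2 — row 1: (51/4)/1 = 51/4; row 2: entry 0 ≤ 0; row 3: (35/2)/4 = 35/8. Minimum is 35/8 at row 3 (w3 leaves); pivot element 4.
After the second pivot the obj-row RHS is 10 − (-9)·(35/8) = 395/8.

395/8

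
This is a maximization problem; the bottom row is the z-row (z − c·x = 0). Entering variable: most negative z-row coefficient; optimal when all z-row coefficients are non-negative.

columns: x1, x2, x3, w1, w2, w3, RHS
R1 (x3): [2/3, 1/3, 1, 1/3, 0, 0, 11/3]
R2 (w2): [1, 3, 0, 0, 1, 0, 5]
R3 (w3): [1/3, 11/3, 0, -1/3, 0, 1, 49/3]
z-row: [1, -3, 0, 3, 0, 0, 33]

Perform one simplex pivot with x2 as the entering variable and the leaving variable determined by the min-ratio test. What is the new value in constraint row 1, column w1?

Ratio test on column x2 — row 1: (11/3)/(1/3) = 11; row 2: 5/3 = 5/3; row 3: (49/3)/(11/3) = 49/11. Minimum is 5/3 at row 2 (w2 leaves); pivot element 3.
Divide row 2 by 3; eliminate column x2 from the other rows.
Row 1 update in column w1: 1/3 − (1/3)·0 = 1/3.

1/3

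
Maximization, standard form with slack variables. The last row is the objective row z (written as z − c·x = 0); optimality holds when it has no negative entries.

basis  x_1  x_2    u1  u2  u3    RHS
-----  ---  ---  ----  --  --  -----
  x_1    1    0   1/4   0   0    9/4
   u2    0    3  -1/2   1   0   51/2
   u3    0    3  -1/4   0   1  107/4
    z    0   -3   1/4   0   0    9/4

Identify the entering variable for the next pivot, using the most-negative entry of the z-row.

x_2

Negative z-row entries: x_2: -3.
The most negative is -3 in column x_2, so x_2 enters.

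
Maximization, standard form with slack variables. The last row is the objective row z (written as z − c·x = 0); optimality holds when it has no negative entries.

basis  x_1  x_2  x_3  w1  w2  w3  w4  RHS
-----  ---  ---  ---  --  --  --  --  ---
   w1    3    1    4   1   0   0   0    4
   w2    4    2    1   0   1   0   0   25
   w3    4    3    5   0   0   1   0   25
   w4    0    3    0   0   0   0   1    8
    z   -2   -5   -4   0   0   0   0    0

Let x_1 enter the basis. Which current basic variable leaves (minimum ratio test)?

w1

Column x_1 entries and ratios — w1: 4/3 = 4/3; w2: 25/4 = 25/4; w3: 25/4 = 25/4; w4: 0 ≤ 0, skip.
Smallest ratio is 4/3 in the row of w1, so w1 leaves.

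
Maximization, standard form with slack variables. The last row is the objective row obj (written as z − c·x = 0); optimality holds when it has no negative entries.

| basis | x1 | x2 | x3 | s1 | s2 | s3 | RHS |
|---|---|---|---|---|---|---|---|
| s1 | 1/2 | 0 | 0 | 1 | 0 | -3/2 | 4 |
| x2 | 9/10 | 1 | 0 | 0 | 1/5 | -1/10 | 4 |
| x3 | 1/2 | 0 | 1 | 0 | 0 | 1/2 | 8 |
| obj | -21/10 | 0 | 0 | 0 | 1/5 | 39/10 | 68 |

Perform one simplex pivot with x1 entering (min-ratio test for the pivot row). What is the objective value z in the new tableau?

232/3

Ratio test on column x1 — row 1: 4/(1/2) = 8; row 2: 4/(9/10) = 40/9; row 3: 8/(1/2) = 16. Minimum is 40/9 at row 2 (x2 leaves); pivot element 9/10.
Pivot on row 2; the obj-row RHS becomes 68 − (-21/10)·(40/9) = 232/3.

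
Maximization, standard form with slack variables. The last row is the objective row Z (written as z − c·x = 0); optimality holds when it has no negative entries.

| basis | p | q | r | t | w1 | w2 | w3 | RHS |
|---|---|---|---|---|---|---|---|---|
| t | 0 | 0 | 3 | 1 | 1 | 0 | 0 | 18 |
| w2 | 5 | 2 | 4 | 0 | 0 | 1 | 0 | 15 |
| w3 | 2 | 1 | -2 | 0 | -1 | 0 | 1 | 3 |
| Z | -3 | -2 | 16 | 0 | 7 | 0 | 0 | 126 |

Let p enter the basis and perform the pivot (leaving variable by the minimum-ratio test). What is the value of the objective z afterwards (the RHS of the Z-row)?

Ratio test on column p — row 1: entry 0 ≤ 0; row 2: 15/5 = 3; row 3: 3/2 = 3/2. Minimum is 3/2 at row 3 (w3 leaves); pivot element 2.
Pivot on row 3; the Z-row RHS becomes 126 − (-3)·(3/2) = 261/2.

261/2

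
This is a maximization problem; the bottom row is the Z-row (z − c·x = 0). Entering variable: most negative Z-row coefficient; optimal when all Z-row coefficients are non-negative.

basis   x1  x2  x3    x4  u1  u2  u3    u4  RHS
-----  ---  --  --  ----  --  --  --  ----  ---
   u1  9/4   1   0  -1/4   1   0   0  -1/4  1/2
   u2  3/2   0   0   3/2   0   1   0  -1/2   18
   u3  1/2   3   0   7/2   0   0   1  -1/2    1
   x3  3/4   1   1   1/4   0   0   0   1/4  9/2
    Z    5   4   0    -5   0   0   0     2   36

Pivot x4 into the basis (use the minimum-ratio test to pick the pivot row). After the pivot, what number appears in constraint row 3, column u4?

Ratio test on column x4 — row 1: entry -1/4 ≤ 0; row 2: 18/(3/2) = 12; row 3: 1/(7/2) = 2/7; row 4: (9/2)/(1/4) = 18. Minimum is 2/7 at row 3 (u3 leaves); pivot element 7/2.
Divide row 3 by 7/2; eliminate column x4 from the other rows.
In the new row 3, the u4 entry is the old entry divided by the pivot: (-1/2)/(7/2) = -1/7.

-1/7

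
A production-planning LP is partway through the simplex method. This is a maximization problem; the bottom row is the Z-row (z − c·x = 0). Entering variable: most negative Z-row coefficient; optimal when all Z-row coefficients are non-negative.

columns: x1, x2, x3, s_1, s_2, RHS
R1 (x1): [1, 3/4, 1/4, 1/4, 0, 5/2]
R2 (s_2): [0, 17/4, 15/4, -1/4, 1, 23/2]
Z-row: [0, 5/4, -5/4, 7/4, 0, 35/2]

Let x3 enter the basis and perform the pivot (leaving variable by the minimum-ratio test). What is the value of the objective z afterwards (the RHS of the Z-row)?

Ratio test on column x3 — row 1: (5/2)/(1/4) = 10; row 2: (23/2)/(15/4) = 46/15. Minimum is 46/15 at row 2 (s_2 leaves); pivot element 15/4.
Pivot on row 2; the Z-row RHS becomes 35/2 − (-5/4)·(46/15) = 64/3.

64/3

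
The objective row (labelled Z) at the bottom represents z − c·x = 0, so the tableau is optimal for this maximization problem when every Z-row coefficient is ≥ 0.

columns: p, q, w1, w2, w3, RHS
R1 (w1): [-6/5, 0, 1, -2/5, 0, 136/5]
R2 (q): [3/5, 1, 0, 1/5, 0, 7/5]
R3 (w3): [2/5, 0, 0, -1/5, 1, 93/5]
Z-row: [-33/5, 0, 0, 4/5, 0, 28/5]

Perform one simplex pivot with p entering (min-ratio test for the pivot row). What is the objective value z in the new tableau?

21

Ratio test on column p — row 1: entry -6/5 ≤ 0; row 2: (7/5)/(3/5) = 7/3; row 3: (93/5)/(2/5) = 93/2. Minimum is 7/3 at row 2 (q leaves); pivot element 3/5.
Pivot on row 2; the Z-row RHS becomes 28/5 − (-33/5)·(7/3) = 21.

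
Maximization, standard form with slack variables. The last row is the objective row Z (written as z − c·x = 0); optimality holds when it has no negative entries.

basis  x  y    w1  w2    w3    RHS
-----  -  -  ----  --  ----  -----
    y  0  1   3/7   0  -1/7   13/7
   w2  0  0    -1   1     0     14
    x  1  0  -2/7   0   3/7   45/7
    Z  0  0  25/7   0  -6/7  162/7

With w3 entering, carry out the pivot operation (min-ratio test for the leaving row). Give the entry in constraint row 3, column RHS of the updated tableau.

15

Ratio test on column w3 — row 1: entry -1/7 ≤ 0; row 2: entry 0 ≤ 0; row 3: (45/7)/(3/7) = 15. Minimum is 15 at row 3 (x leaves); pivot element 3/7.
Divide row 3 by 3/7; eliminate column w3 from the other rows.
In the new row 3, the RHS entry is the old entry divided by the pivot: (45/7)/(3/7) = 15.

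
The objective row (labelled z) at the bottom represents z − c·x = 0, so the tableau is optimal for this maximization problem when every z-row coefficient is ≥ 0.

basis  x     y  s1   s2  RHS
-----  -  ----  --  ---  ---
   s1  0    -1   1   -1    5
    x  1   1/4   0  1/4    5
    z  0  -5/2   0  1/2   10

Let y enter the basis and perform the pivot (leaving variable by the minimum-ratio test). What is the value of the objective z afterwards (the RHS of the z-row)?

Ratio test on column y — row 1: entry -1 ≤ 0; row 2: 5/(1/4) = 20. Minimum is 20 at row 2 (x leaves); pivot element 1/4.
Pivot on row 2; the z-row RHS becomes 10 − (-5/2)·20 = 60.

60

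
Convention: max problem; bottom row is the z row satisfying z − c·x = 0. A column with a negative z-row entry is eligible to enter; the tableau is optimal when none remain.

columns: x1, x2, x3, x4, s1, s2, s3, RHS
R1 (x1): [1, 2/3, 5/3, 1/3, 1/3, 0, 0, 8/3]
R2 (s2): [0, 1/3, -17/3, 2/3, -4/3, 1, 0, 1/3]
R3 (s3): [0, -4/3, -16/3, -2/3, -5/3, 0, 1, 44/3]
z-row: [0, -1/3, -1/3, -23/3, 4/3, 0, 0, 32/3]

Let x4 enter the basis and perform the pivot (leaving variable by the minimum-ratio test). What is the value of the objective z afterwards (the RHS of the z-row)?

29/2

Ratio test on column x4 — row 1: (8/3)/(1/3) = 8; row 2: (1/3)/(2/3) = 1/2; row 3: entry -2/3 ≤ 0. Minimum is 1/2 at row 2 (s2 leaves); pivot element 2/3.
Pivot on row 2; the z-row RHS becomes 32/3 − (-23/3)·(1/2) = 29/2.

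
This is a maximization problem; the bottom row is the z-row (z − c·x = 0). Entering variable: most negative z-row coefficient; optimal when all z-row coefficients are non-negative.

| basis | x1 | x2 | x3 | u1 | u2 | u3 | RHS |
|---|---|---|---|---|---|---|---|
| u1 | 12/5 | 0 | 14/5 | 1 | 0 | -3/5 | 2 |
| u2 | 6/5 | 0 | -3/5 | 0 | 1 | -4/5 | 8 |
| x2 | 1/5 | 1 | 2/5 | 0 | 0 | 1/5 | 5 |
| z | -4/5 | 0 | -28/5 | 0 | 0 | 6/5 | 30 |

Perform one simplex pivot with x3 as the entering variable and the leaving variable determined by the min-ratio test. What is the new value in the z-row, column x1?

Ratio test on column x3 — row 1: 2/(14/5) = 5/7; row 2: entry -3/5 ≤ 0; row 3: 5/(2/5) = 25/2. Minimum is 5/7 at row 1 (u1 leaves); pivot element 14/5.
Divide row 1 by 14/5; eliminate column x3 from the other rows.
z-row update in column x1: -4/5 − (-28/5)·(6/7) = 4.

4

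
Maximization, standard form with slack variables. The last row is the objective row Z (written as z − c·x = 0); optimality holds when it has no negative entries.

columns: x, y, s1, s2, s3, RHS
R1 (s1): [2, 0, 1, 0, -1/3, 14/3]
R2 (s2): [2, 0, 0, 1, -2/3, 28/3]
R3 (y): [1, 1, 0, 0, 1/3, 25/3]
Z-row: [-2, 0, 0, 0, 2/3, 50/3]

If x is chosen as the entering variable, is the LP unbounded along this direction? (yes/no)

no

Column x has positive entries in row(s) 1, 2, 3, so the ratio test bounds it — not unbounded.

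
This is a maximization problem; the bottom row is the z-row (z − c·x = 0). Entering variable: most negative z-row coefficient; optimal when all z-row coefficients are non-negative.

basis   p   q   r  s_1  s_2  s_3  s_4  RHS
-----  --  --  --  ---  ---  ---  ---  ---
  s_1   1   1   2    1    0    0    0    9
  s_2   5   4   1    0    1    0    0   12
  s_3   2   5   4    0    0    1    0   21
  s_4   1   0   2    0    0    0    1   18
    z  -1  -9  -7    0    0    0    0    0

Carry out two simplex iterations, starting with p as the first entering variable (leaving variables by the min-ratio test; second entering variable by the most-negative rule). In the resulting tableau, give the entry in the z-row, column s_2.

9/4

Ratio test on column p — row 1: 9/1 = 9; row 2: 12/5 = 12/5; row 3: 21/2 = 21/2; row 4: 18/1 = 18. Minimum is 12/5 at row 2 (s_2 leaves); pivot element 5.
Divide row 2 by 5; eliminate column p from the other rows.
Second iteration: most negative z-row entry is -41/5 in column q, so q enters.
Ratio test on column q — row 1: (33/5)/(1/5) = 33; row 2: (12/5)/(4/5) = 3; row 3: (81/5)/(17/5) = 81/17; row 4: entry -4/5 ≤ 0. Minimum is 3 at row 2 (p leaves); pivot element 4/5.
Divide row 2 by 4/5; eliminate column q from the other rows.
After both pivots, the entry at the z-row, column s_2 is 9/4.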